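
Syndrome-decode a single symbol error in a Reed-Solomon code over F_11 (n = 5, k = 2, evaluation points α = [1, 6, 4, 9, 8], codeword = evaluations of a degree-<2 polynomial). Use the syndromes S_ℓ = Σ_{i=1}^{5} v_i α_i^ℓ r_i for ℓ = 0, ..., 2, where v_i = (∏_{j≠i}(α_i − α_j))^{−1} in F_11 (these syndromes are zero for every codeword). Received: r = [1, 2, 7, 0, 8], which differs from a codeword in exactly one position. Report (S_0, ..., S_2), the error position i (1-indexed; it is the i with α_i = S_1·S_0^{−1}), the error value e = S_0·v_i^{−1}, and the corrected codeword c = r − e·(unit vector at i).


S = (9, 9, 9), error at position 1, error magnitude e = 3, c = [9, 2, 7, 0, 8].

Step 1: column multipliers v_i = (∏_{j≠i}(α_i − α_j))^{−1} mod 11.
  i = 1 (α = 1): (1−6)(1−4)(1−9)(1−8) = (−5)·(−3)·(−8)·(−7) = 840 ≡ 4, so v_1 = 4^{−1} = 3 (mod 11).
  i = 2 (α = 6): (6−1)(6−4)(6−9)(6−8) = 5·2·(−3)·(−2) = 60 ≡ 5, so v_2 = 5^{−1} = 9 (mod 11).
  i = 3 (α = 4): (4−1)(4−6)(4−9)(4−8) = 3·(−2)·(−5)·(−4) = −120 ≡ 1, so v_3 = 1^{−1} = 1 (mod 11).
  i = 4 (α = 9): (9−1)(9−6)(9−4)(9−8) = 8·3·5·1 = 120 ≡ 10, so v_4 = 10^{−1} = 10 (mod 11).
  i = 5 (α = 8): (8−1)(8−6)(8−4)(8−9) = 7·2·4·(−1) = −56 ≡ 10, so v_5 = 10^{−1} = 10 (mod 11).
  v = [3, 9, 1, 10, 10].
Step 2: syndromes of r = [1, 2, 7, 0, 8] (all sums mod 11).
  S_0 = Σ v_i r_i = 3·1 + 9·2 + 1·7 + 10·0 + 10·8 = 108 ≡ 9.
  S_1 = Σ v_i α_i r_i = 3·1·1 + 9·6·2 + 1·4·7 + 10·9·0 + 10·8·8 = 779 ≡ 9.
  α_i^2 mod 11 = [1, 3, 5, 4, 9].
  S_2 = Σ v_i α_i^2 r_i = 3·1·1 + 9·3·2 + 1·5·7 + 10·4·0 + 10·9·8 = 812 ≡ 9.
  S = (9, 9, 9) ≠ 0, so r is not a codeword (an error is present).
Step 3: locate the error. For a single error e at position i, S_ℓ = v_i·e·α_i^ℓ, so α_err = S_1/S_0.
  S_0^{−1} = 9^{−1} = 5 (mod 11), so α_err = 9·5 = 45 ≡ 1 = α_1. Error position i = 1.
  Consistency check: S_2/S_1 = 9·5 = 45 ≡ 1 = α_err ✓ (single-error assumption holds).
Step 4: error magnitude e = S_0/v_1 = S_0·∏_{j≠1}(α_1 − α_j) = 9·4 = 36 ≡ 3 (mod 11).
Step 5: correct position 1: c_1 = r_1 − e = 1 − 3 ≡ 9 (mod 11). Hence c = [9, 2, 7, 0, 8].
  Check: interpolating c through the α_i gives m(x) = 6 + 3·x (degree < 2) with m(α_i) = c_i for every i, so c is indeed a codeword.


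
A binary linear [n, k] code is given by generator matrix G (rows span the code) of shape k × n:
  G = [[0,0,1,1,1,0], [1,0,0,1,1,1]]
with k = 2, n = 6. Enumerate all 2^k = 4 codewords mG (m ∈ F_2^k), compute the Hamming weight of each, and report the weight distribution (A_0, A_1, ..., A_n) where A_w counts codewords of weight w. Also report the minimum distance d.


Weight distribution: A_0 = 1, A_3 = 2, A_4 = 1. Minimum distance d = 3.

Enumerate all 2^2 = 4 messages m ∈ F_2^2.
For each, compute codeword c = mG in F_2^6, then tally its weight.
  m = 00 → c = 000000, weight = 0.
  m = 10 → c = 001110, weight = 3.
  m = 01 → c = 100111, weight = 4.
  m = 11 → c = 101001, weight = 3.
Tally weights:
  weight 0: 1 codewords.
  weight 3: 2 codewords.
  weight 4: 1 codewords.
Minimum distance d = smallest w > 0 with A_w > 0 = 3.
Sanity: Σ A_w = 4 = 2^2 = 4 ✓.


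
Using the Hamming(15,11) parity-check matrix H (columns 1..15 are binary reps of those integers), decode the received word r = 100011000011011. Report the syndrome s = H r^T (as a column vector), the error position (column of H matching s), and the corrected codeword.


s = (0, 1, 0, 0)^T, error position = 4, corrected codeword c = 100111000011011

Compute s = H r^T mod 2 one row at a time:
  s_1 = 0 + 0 + 0 + 1 + 1 + 0 + 1 + 1 = 4 ≡ 0 (mod 2).
  s_2 = 0 + 1 + 1 + 0 + 1 + 0 + 1 + 1 = 5 ≡ 1 (mod 2).
  s_3 = 0 + 0 + 1 + 0 + 0 + 1 + 1 + 1 = 4 ≡ 0 (mod 2).
  s_4 = 1 + 0 + 1 + 0 + 0 + 1 + 0 + 1 = 4 ≡ 0 (mod 2).
s = (0, 1, 0, 0)^T — this equals column 4 of H (binary 0100), so error is at position 4.
Correct: flip bit 4 of r = 100011000011011 to get c = 100111000011011.


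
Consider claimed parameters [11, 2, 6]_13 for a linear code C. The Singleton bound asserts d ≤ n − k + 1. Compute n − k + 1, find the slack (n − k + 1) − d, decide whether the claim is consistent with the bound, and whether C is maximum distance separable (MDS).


Singleton RHS = n − k + 1 = 10, slack = 4, bound satisfied, not MDS.

Singleton bound: d ≤ n − k + 1.
Here n = 11, k = 2, so n − k + 1 = 10.
Given d = 6, check d ≤ 10: YES.
Slack = (n − k + 1) − d = 4.
The code is NOT MDS (slack = 4 > 0).
Description: the claimed parameters are [11, 2, 6]_13; such a code would be non-MDS.


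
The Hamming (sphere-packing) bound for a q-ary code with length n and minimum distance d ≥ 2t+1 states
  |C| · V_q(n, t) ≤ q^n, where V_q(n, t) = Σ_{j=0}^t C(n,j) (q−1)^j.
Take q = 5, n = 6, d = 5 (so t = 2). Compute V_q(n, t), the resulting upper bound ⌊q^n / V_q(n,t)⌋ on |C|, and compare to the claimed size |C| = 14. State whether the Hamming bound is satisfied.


V_q(n, t) = 265, q^n = 15625, Hamming bound = 58, |C| = 14 ≤ bound (satisfied).

Step 1: Compute V_q(n, t) = Σ_{j=0}^2 C(n, j) (q−1)^j.
  j = 0: C(6,0)·(4)^0 = 1·1 = 1.
  j = 1: C(6,1)·(4)^1 = 6·4 = 24.
  j = 2: C(6,2)·(4)^2 = 15·16 = 240.
  V_q(n, t) = 1 + 24 + 240 = 265.
Step 2: q^n = 5^6 = 15625.
Step 3: Hamming bound ⌊q^n / V_q(n,t)⌋ = ⌊15625/265⌋ = 58.
Step 4: Compare |C| = 14 to 58: satisfied.
The claimed |C| lies below the Hamming bound.


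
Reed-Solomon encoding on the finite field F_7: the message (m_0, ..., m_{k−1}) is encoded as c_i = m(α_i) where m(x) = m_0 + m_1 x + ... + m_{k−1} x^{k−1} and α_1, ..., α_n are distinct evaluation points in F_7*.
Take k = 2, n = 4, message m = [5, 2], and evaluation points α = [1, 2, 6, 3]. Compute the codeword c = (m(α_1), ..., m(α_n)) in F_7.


c = [0, 2, 3, 4]

Message polynomial: m(x) = 5 + 2·x (mod 7).
For each evaluation point α_i, compute m(α_i) mod 7:
  α_1 = 1: Horner steps 2 → 0, so m(1) = 0.
  α_2 = 2: Horner steps 2 → 2, so m(2) = 2.
  α_3 = 6: Horner steps 2 → 3, so m(6) = 3.
  α_4 = 3: Horner steps 2 → 4, so m(3) = 4.
Codeword c = [0, 2, 3, 4] ∈ F_7^4.


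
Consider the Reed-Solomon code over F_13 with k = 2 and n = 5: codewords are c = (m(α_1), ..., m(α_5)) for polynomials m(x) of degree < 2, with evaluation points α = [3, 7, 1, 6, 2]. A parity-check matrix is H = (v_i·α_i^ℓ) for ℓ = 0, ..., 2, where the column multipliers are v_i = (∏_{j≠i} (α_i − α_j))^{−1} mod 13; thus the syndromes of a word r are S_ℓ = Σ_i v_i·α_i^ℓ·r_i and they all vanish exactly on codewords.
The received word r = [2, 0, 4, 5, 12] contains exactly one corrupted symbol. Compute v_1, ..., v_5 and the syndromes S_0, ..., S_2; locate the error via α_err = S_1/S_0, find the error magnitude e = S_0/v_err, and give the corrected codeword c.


S = (9, 1, 3), error at position 1, error magnitude e = 8, c = [7, 0, 4, 5, 12].

Step 1: column multipliers v_i = (∏_{j≠i}(α_i − α_j))^{−1} mod 13.
  i = 1 (α = 3): (3−7)(3−1)(3−6)(3−2) = (−4)·2·(−3)·1 = 24 ≡ 11, so v_1 = 11^{−1} = 6 (mod 13).
  i = 2 (α = 7): (7−3)(7−1)(7−6)(7−2) = 4·6·1·5 = 120 ≡ 3, so v_2 = 3^{−1} = 9 (mod 13).
  i = 3 (α = 1): (1−3)(1−7)(1−6)(1−2) = (−2)·(−6)·(−5)·(−1) = 60 ≡ 8, so v_3 = 8^{−1} = 5 (mod 13).
  i = 4 (α = 6): (6−3)(6−7)(6−1)(6−2) = 3·(−1)·5·4 = −60 ≡ 5, so v_4 = 5^{−1} = 8 (mod 13).
  i = 5 (α = 2): (2−3)(2−7)(2−1)(2−6) = (−1)·(−5)·1·(−4) = −20 ≡ 6, so v_5 = 6^{−1} = 11 (mod 13).
  v = [6, 9, 5, 8, 11].
Step 2: syndromes of r = [2, 0, 4, 5, 12] (all sums mod 13).
  S_0 = Σ v_i r_i = 6·2 + 9·0 + 5·4 + 8·5 + 11·12 = 204 ≡ 9.
  S_1 = Σ v_i α_i r_i = 6·3·2 + 9·7·0 + 5·1·4 + 8·6·5 + 11·2·12 = 560 ≡ 1.
  α_i^2 mod 13 = [9, 10, 1, 10, 4].
  S_2 = Σ v_i α_i^2 r_i = 6·9·2 + 9·10·0 + 5·1·4 + 8·10·5 + 11·4·12 = 1056 ≡ 3.
  S = (9, 1, 3) ≠ 0, so r is not a codeword (an error is present).
Step 3: locate the error. For a single error e at position i, S_ℓ = v_i·e·α_i^ℓ, so α_err = S_1/S_0.
  S_0^{−1} = 9^{−1} = 3 (mod 13), so α_err = 1·3 = 3 ≡ 3 = α_1. Error position i = 1.
  Consistency check: S_2/S_1 = 3·1 = 3 ≡ 3 = α_err ✓ (single-error assumption holds).
Step 4: error magnitude e = S_0/v_1 = S_0·∏_{j≠1}(α_1 − α_j) = 9·11 = 99 ≡ 8 (mod 13).
Step 5: correct position 1: c_1 = r_1 − e = 2 − 8 ≡ 7 (mod 13). Hence c = [7, 0, 4, 5, 12].
  Check: interpolating c through the α_i gives m(x) = 9 + 8·x (degree < 2) with m(α_i) = c_i for every i, so c is indeed a codeword.


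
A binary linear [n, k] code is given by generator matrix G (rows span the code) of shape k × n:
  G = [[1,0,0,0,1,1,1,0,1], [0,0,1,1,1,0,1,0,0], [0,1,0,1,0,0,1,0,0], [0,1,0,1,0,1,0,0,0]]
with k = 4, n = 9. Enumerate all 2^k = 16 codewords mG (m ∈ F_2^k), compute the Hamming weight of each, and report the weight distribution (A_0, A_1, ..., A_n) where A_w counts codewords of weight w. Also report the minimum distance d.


Weight distribution: A_0 = 1, A_2 = 1, A_3 = 4, A_4 = 3, A_5 = 4, A_6 = 3. Minimum distance d = 2.

Enumerate all 2^4 = 16 messages m ∈ F_2^4.
For each, compute codeword c = mG in F_2^9, then tally its weight.
  m = 0000 → c = 000000000, weight = 0.
  m = 1000 → c = 100011101, weight = 5.
  m = 0100 → c = 001110100, weight = 4.
  m = 1100 → c = 101101001, weight = 5.
  m = 0010 → c = 010100100, weight = 3.
  m = 1010 → c = 110111001, weight = 6.
  m = 0110 → c = 011010000, weight = 3.
  m = 1110 → c = 111001101, weight = 6.
  m = 0001 → c = 010101000, weight = 3.
  m = 1001 → c = 110110101, weight = 6.
  m = 0101 → c = 011011100, weight = 5.
  m = 1101 → c = 111000001, weight = 4.
  m = 0011 → c = 000001100, weight = 2.
  m = 1011 → c = 100010001, weight = 3.
  m = 0111 → c = 001111000, weight = 4.
  m = 1111 → c = 101100101, weight = 5.
Tally weights:
  weight 0: 1 codewords.
  weight 2: 1 codewords.
  weight 3: 4 codewords.
  weight 4: 3 codewords.
  weight 5: 4 codewords.
  weight 6: 3 codewords.
Minimum distance d = smallest w > 0 with A_w > 0 = 2.
Sanity: Σ A_w = 16 = 2^4 = 16 ✓.


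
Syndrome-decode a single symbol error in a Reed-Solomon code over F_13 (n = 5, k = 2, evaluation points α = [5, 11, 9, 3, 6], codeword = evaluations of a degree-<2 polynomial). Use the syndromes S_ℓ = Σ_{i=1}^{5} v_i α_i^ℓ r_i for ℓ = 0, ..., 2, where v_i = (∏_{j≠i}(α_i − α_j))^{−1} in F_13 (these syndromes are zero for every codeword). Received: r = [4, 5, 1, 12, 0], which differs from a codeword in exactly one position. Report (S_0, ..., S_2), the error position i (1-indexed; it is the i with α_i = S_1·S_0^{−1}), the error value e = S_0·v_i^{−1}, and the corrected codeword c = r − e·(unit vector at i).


S = (1, 11, 4), error at position 2, error magnitude e = 12, c = [4, 6, 1, 12, 0].

Step 1: column multipliers v_i = (∏_{j≠i}(α_i − α_j))^{−1} mod 13.
  i = 1 (α = 5): (5−11)(5−9)(5−3)(5−6) = (−6)·(−4)·2·(−1) = −48 ≡ 4, so v_1 = 4^{−1} = 10 (mod 13).
  i = 2 (α = 11): (11−5)(11−9)(11−3)(11−6) = 6·2·8·5 = 480 ≡ 12, so v_2 = 12^{−1} = 12 (mod 13).
  i = 3 (α = 9): (9−5)(9−11)(9−3)(9−6) = 4·(−2)·6·3 = −144 ≡ 12, so v_3 = 12^{−1} = 12 (mod 13).
  i = 4 (α = 3): (3−5)(3−11)(3−9)(3−6) = (−2)·(−8)·(−6)·(−3) = 288 ≡ 2, so v_4 = 2^{−1} = 7 (mod 13).
  i = 5 (α = 6): (6−5)(6−11)(6−9)(6−3) = 1·(−5)·(−3)·3 = 45 ≡ 6, so v_5 = 6^{−1} = 11 (mod 13).
  v = [10, 12, 12, 7, 11].
Step 2: syndromes of r = [4, 5, 1, 12, 0] (all sums mod 13).
  S_0 = Σ v_i r_i = 10·4 + 12·5 + 12·1 + 7·12 + 11·0 = 196 ≡ 1.
  S_1 = Σ v_i α_i r_i = 10·5·4 + 12·11·5 + 12·9·1 + 7·3·12 + 11·6·0 = 1220 ≡ 11.
  α_i^2 mod 13 = [12, 4, 3, 9, 10].
  S_2 = Σ v_i α_i^2 r_i = 10·12·4 + 12·4·5 + 12·3·1 + 7·9·12 + 11·10·0 = 1512 ≡ 4.
  S = (1, 11, 4) ≠ 0, so r is not a codeword (an error is present).
Step 3: locate the error. For a single error e at position i, S_ℓ = v_i·e·α_i^ℓ, so α_err = S_1/S_0.
  S_0^{−1} = 1^{−1} = 1 (mod 13), so α_err = 11·1 = 11 ≡ 11 = α_2. Error position i = 2.
  Consistency check: S_2/S_1 = 4·6 = 24 ≡ 11 = α_err ✓ (single-error assumption holds).
Step 4: error magnitude e = S_0/v_2 = S_0·∏_{j≠2}(α_2 − α_j) = 1·12 = 12 ≡ 12 (mod 13).
Step 5: correct position 2: c_2 = r_2 − e = 5 − 12 ≡ 6 (mod 13). Hence c = [4, 6, 1, 12, 0].
  Check: interpolating c through the α_i gives m(x) = 11 + 9·x (degree < 2) with m(α_i) = c_i for every i, so c is indeed a codeword.


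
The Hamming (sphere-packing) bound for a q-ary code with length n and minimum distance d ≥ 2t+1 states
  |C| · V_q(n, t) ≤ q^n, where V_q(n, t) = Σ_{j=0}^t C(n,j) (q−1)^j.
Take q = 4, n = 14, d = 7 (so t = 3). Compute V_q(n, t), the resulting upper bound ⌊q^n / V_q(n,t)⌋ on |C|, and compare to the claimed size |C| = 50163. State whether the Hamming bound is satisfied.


V_q(n, t) = 10690, q^n = 268435456, Hamming bound = 25110, |C| = 50163 > bound (violated).

Step 1: Compute V_q(n, t) = Σ_{j=0}^3 C(n, j) (q−1)^j.
  j = 0: C(14,0)·(3)^0 = 1·1 = 1.
  j = 1: C(14,1)·(3)^1 = 14·3 = 42.
  j = 2: C(14,2)·(3)^2 = 91·9 = 819.
  j = 3: C(14,3)·(3)^3 = 364·27 = 9828.
  V_q(n, t) = 1 + 42 + 819 + 9828 = 10690.
Step 2: q^n = 4^14 = 268435456.
Step 3: Hamming bound ⌊q^n / V_q(n,t)⌋ = ⌊268435456/10690⌋ = 25110.
Step 4: Compare |C| = 50163 to 25110: violated.
The claimed |C| lies above the Hamming bound, so no 4-ary code of length 14 with d ≥ 7 can have 50163 codewords.


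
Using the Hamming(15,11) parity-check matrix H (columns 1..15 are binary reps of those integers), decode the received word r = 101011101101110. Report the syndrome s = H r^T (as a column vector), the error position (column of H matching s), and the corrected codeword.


s = (1, 0, 1, 0)^T, error position = 10, corrected codeword c = 101011101001110

Compute s = H r^T mod 2 one row at a time:
  s_1 = 0 + 1 + 1 + 0 + 1 + 1 + 1 + 0 = 5 ≡ 1 (mod 2).
  s_2 = 0 + 1 + 1 + 1 + 1 + 1 + 1 + 0 = 6 ≡ 0 (mod 2).
  s_3 = 0 + 1 + 1 + 1 + 1 + 0 + 1 + 0 = 5 ≡ 1 (mod 2).
  s_4 = 1 + 1 + 1 + 1 + 1 + 0 + 1 + 0 = 6 ≡ 0 (mod 2).
s = (1, 0, 1, 0)^T — this equals column 10 of H (binary 1010), so error is at position 10.
Correct: flip bit 10 of r = 101011101101110 to get c = 101011101001110.


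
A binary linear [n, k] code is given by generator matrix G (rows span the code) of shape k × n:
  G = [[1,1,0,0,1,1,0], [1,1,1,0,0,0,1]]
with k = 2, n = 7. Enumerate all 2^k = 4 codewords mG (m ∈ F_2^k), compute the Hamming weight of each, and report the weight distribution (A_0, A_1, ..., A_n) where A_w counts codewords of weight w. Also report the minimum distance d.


Weight distribution: A_0 = 1, A_4 = 3. Minimum distance d = 4.

Enumerate all 2^2 = 4 messages m ∈ F_2^2.
For each, compute codeword c = mG in F_2^7, then tally its weight.
  m = 00 → c = 0000000, weight = 0.
  m = 10 → c = 1100110, weight = 4.
  m = 01 → c = 1110001, weight = 4.
  m = 11 → c = 0010111, weight = 4.
Tally weights:
  weight 0: 1 codewords.
  weight 4: 3 codewords.
Minimum distance d = smallest w > 0 with A_w > 0 = 4.
Sanity: Σ A_w = 4 = 2^2 = 4 ✓.


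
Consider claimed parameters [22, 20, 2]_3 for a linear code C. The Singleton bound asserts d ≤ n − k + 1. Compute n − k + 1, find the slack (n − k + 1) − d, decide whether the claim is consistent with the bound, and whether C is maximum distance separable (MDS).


Singleton RHS = n − k + 1 = 3, slack = 1, bound satisfied, not MDS.

Singleton bound: d ≤ n − k + 1.
Here n = 22, k = 20, so n − k + 1 = 3.
Given d = 2, check d ≤ 3: YES.
Slack = (n − k + 1) − d = 1.
The code is NOT MDS (slack = 1 > 0).
Description: the claimed parameters are [22, 20, 2]_3; such a code would be non-MDS.


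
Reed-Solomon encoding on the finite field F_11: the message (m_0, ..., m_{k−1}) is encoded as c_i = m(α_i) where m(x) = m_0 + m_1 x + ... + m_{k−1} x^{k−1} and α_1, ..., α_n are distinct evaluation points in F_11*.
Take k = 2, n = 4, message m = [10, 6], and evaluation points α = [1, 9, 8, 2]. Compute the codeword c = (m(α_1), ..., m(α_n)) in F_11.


c = [5, 9, 3, 0]

Message polynomial: m(x) = 10 + 6·x (mod 11).
For each evaluation point α_i, compute m(α_i) mod 11:
  α_1 = 1: Horner steps 6 → 5, so m(1) = 5.
  α_2 = 9: Horner steps 6 → 9, so m(9) = 9.
  α_3 = 8: Horner steps 6 → 3, so m(8) = 3.
  α_4 = 2: Horner steps 6 → 0, so m(2) = 0.
Codeword c = [5, 9, 3, 0] ∈ F_11^4.


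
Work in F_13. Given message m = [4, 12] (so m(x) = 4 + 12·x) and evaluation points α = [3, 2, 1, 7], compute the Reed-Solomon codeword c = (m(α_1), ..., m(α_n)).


c = [1, 2, 3, 10]

Message polynomial: m(x) = 4 + 12·x (mod 13).
For each evaluation point α_i, compute m(α_i) mod 13:
  α_1 = 3: Horner steps 12 → 1, so m(3) = 1.
  α_2 = 2: Horner steps 12 → 2, so m(2) = 2.
  α_3 = 1: Horner steps 12 → 3, so m(1) = 3.
  α_4 = 7: Horner steps 12 → 10, so m(7) = 10.
Codeword c = [1, 2, 3, 10] ∈ F_13^4.


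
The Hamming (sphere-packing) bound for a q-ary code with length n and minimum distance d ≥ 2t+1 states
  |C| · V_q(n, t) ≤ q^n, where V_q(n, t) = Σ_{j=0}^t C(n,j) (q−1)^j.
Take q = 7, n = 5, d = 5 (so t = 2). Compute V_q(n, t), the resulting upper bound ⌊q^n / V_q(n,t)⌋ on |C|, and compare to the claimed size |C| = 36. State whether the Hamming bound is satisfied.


V_q(n, t) = 391, q^n = 16807, Hamming bound = 42, |C| = 36 ≤ bound (satisfied).

Step 1: Compute V_q(n, t) = Σ_{j=0}^2 C(n, j) (q−1)^j.
  j = 0: C(5,0)·(6)^0 = 1·1 = 1.
  j = 1: C(5,1)·(6)^1 = 5·6 = 30.
  j = 2: C(5,2)·(6)^2 = 10·36 = 360.
  V_q(n, t) = 1 + 30 + 360 = 391.
Step 2: q^n = 7^5 = 16807.
Step 3: Hamming bound ⌊q^n / V_q(n,t)⌋ = ⌊16807/391⌋ = 42.
Step 4: Compare |C| = 36 to 42: satisfied.
The claimed |C| lies below the Hamming bound.


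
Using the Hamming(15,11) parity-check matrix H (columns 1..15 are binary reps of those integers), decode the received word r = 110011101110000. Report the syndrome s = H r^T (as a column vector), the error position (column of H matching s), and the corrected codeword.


s = (1, 1, 1, 1)^T, error position = 15, corrected codeword c = 110011101110001

Compute s = H r^T mod 2 one row at a time:
  s_1 = 0 + 1 + 1 + 1 + 0 + 0 + 0 + 0 = 3 ≡ 1 (mod 2).
  s_2 = 0 + 1 + 1 + 1 + 0 + 0 + 0 + 0 = 3 ≡ 1 (mod 2).
  s_3 = 1 + 0 + 1 + 1 + 1 + 1 + 0 + 0 = 5 ≡ 1 (mod 2).
  s_4 = 1 + 0 + 1 + 1 + 1 + 1 + 0 + 0 = 5 ≡ 1 (mod 2).
s = (1, 1, 1, 1)^T — this equals column 15 of H (binary 1111), so error is at position 15.
Correct: flip bit 15 of r = 110011101110000 to get c = 110011101110001.


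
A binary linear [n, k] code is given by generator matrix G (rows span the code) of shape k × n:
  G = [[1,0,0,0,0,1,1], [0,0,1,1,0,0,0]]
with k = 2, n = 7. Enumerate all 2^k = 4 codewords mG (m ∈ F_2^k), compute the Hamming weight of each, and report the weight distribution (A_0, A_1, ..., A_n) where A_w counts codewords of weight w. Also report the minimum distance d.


Weight distribution: A_0 = 1, A_2 = 1, A_3 = 1, A_5 = 1. Minimum distance d = 2.

Enumerate all 2^2 = 4 messages m ∈ F_2^2.
For each, compute codeword c = mG in F_2^7, then tally its weight.
  m = 00 → c = 0000000, weight = 0.
  m = 10 → c = 1000011, weight = 3.
  m = 01 → c = 0011000, weight = 2.
  m = 11 → c = 1011011, weight = 5.
Tally weights:
  weight 0: 1 codewords.
  weight 2: 1 codewords.
  weight 3: 1 codewords.
  weight 5: 1 codewords.
Minimum distance d = smallest w > 0 with A_w > 0 = 2.
Sanity: Σ A_w = 4 = 2^2 = 4 ✓.


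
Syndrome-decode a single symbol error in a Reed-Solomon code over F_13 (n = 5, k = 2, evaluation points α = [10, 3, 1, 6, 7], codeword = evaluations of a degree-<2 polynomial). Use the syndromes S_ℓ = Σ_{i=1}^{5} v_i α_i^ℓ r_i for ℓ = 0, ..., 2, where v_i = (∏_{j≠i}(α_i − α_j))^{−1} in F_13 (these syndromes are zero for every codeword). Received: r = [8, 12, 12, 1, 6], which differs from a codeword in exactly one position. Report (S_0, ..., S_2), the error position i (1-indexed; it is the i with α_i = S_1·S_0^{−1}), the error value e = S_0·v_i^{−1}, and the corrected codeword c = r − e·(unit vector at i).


S = (7, 7, 7), error at position 3, error magnitude e = 10, c = [8, 12, 2, 1, 6].

Step 1: column multipliers v_i = (∏_{j≠i}(α_i − α_j))^{−1} mod 13.
  i = 1 (α = 10): (10−3)(10−1)(10−6)(10−7) = 7·9·4·3 = 756 ≡ 2, so v_1 = 2^{−1} = 7 (mod 13).
  i = 2 (α = 3): (3−10)(3−1)(3−6)(3−7) = (−7)·2·(−3)·(−4) = −168 ≡ 1, so v_2 = 1^{−1} = 1 (mod 13).
  i = 3 (α = 1): (1−10)(1−3)(1−6)(1−7) = (−9)·(−2)·(−5)·(−6) = 540 ≡ 7, so v_3 = 7^{−1} = 2 (mod 13).
  i = 4 (α = 6): (6−10)(6−3)(6−1)(6−7) = (−4)·3·5·(−1) = 60 ≡ 8, so v_4 = 8^{−1} = 5 (mod 13).
  i = 5 (α = 7): (7−10)(7−3)(7−1)(7−6) = (−3)·4·6·1 = −72 ≡ 6, so v_5 = 6^{−1} = 11 (mod 13).
  v = [7, 1, 2, 5, 11].
Step 2: syndromes of r = [8, 12, 12, 1, 6] (all sums mod 13).
  S_0 = Σ v_i r_i = 7·8 + 1·12 + 2·12 + 5·1 + 11·6 = 163 ≡ 7.
  S_1 = Σ v_i α_i r_i = 7·10·8 + 1·3·12 + 2·1·12 + 5·6·1 + 11·7·6 = 1112 ≡ 7.
  α_i^2 mod 13 = [9, 9, 1, 10, 10].
  S_2 = Σ v_i α_i^2 r_i = 7·9·8 + 1·9·12 + 2·1·12 + 5·10·1 + 11·10·6 = 1346 ≡ 7.
  S = (7, 7, 7) ≠ 0, so r is not a codeword (an error is present).
Step 3: locate the error. For a single error e at position i, S_ℓ = v_i·e·α_i^ℓ, so α_err = S_1/S_0.
  S_0^{−1} = 7^{−1} = 2 (mod 13), so α_err = 7·2 = 14 ≡ 1 = α_3. Error position i = 3.
  Consistency check: S_2/S_1 = 7·2 = 14 ≡ 1 = α_err ✓ (single-error assumption holds).
Step 4: error magnitude e = S_0/v_3 = S_0·∏_{j≠3}(α_3 − α_j) = 7·7 = 49 ≡ 10 (mod 13).
Step 5: correct position 3: c_3 = r_3 − e = 12 − 10 ≡ 2 (mod 13). Hence c = [8, 12, 2, 1, 6].
  Check: interpolating c through the α_i gives m(x) = 10 + 5·x (degree < 2) with m(α_i) = c_i for every i, so c is indeed a codeword.


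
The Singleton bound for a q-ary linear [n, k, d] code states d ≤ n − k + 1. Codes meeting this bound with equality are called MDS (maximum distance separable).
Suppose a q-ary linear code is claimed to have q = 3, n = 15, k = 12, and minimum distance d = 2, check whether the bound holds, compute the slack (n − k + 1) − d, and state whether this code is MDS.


Singleton RHS = n − k + 1 = 4, slack = 2, bound satisfied, not MDS.

Singleton bound: d ≤ n − k + 1.
Here n = 15, k = 12, so n − k + 1 = 4.
Given d = 2, check d ≤ 4: YES.
Slack = (n − k + 1) − d = 2.
The code is NOT MDS (slack = 2 > 0).
Description: the claimed parameters are [15, 12, 2]_3; such a code would be non-MDS.


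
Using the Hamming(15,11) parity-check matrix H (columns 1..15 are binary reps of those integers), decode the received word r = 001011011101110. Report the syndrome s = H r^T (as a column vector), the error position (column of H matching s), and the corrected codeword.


s = (0, 1, 0, 0)^T, error position = 4, corrected codeword c = 001111011101110

Compute s = H r^T mod 2 one row at a time:
  s_1 = 1 + 1 + 1 + 0 + 1 + 1 + 1 + 0 = 6 ≡ 0 (mod 2).
  s_2 = 0 + 1 + 1 + 0 + 1 + 1 + 1 + 0 = 5 ≡ 1 (mod 2).
  s_3 = 0 + 1 + 1 + 0 + 1 + 0 + 1 + 0 = 4 ≡ 0 (mod 2).
  s_4 = 0 + 1 + 1 + 0 + 1 + 0 + 1 + 0 = 4 ≡ 0 (mod 2).
s = (0, 1, 0, 0)^T — this equals column 4 of H (binary 0100), so error is at position 4.
Correct: flip bit 4 of r = 001011011101110 to get c = 001111011101110.


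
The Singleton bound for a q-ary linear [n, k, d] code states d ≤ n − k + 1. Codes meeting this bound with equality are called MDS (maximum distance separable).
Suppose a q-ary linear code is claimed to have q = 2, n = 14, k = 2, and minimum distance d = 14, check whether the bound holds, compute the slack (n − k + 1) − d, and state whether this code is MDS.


Singleton RHS = n − k + 1 = 13, slack = -1, bound violated (no such code; not MDS).

Singleton bound: d ≤ n − k + 1.
Here n = 14, k = 2, so n − k + 1 = 13.
Given d = 14, check d ≤ 13: NO.
Slack = (n − k + 1) − d = -1.
The slack is negative: d = 14 exceeds n − k + 1 = 13 by 1, so the Singleton bound is violated and no linear [14, 2, 14]_2 code can exist. In particular it is not MDS (MDS requires d = n − k + 1 exactly).
Description: the claimed parameters are [14, 2, 14]_2; such a code would be impossible (violates the Singleton bound).


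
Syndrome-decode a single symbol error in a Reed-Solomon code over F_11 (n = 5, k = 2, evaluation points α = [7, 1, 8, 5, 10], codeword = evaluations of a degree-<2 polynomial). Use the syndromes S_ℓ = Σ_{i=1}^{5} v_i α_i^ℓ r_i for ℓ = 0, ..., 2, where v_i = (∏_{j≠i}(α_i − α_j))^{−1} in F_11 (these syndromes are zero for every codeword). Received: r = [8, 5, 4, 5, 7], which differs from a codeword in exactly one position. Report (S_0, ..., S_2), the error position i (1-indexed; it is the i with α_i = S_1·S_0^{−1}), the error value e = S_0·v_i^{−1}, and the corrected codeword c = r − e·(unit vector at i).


S = (10, 10, 10), error at position 2, error magnitude e = 6, c = [8, 10, 4, 5, 7].

Step 1: column multipliers v_i = (∏_{j≠i}(α_i − α_j))^{−1} mod 11.
  i = 1 (α = 7): (7−1)(7−8)(7−5)(7−10) = 6·(−1)·2·(−3) = 36 ≡ 3, so v_1 = 3^{−1} = 4 (mod 11).
  i = 2 (α = 1): (1−7)(1−8)(1−5)(1−10) = (−6)·(−7)·(−4)·(−9) = 1512 ≡ 5, so v_2 = 5^{−1} = 9 (mod 11).
  i = 3 (α = 8): (8−7)(8−1)(8−5)(8−10) = 1·7·3·(−2) = −42 ≡ 2, so v_3 = 2^{−1} = 6 (mod 11).
  i = 4 (α = 5): (5−7)(5−1)(5−8)(5−10) = (−2)·4·(−3)·(−5) = −120 ≡ 1, so v_4 = 1^{−1} = 1 (mod 11).
  i = 5 (α = 10): (10−7)(10−1)(10−8)(10−5) = 3·9·2·5 = 270 ≡ 6, so v_5 = 6^{−1} = 2 (mod 11).
  v = [4, 9, 6, 1, 2].
Step 2: syndromes of r = [8, 5, 4, 5, 7] (all sums mod 11).
  S_0 = Σ v_i r_i = 4·8 + 9·5 + 6·4 + 1·5 + 2·7 = 120 ≡ 10.
  S_1 = Σ v_i α_i r_i = 4·7·8 + 9·1·5 + 6·8·4 + 1·5·5 + 2·10·7 = 626 ≡ 10.
  α_i^2 mod 11 = [5, 1, 9, 3, 1].
  S_2 = Σ v_i α_i^2 r_i = 4·5·8 + 9·1·5 + 6·9·4 + 1·3·5 + 2·1·7 = 450 ≡ 10.
  S = (10, 10, 10) ≠ 0, so r is not a codeword (an error is present).
Step 3: locate the error. For a single error e at position i, S_ℓ = v_i·e·α_i^ℓ, so α_err = S_1/S_0.
  S_0^{−1} = 10^{−1} = 10 (mod 11), so α_err = 10·10 = 100 ≡ 1 = α_2. Error position i = 2.
  Consistency check: S_2/S_1 = 10·10 = 100 ≡ 1 = α_err ✓ (single-error assumption holds).
Step 4: error magnitude e = S_0/v_2 = S_0·∏_{j≠2}(α_2 − α_j) = 10·5 = 50 ≡ 6 (mod 11).
Step 5: correct position 2: c_2 = r_2 − e = 5 − 6 ≡ 10 (mod 11). Hence c = [8, 10, 4, 5, 7].
  Check: interpolating c through the α_i gives m(x) = 3 + 7·x (degree < 2) with m(α_i) = c_i for every i, so c is indeed a codeword.


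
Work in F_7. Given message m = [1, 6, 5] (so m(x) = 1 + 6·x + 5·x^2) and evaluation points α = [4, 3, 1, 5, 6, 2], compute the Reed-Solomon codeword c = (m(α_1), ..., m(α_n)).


c = [0, 1, 5, 2, 0, 5]

Message polynomial: m(x) = 1 + 6·x + 5·x^2 (mod 7).
For each evaluation point α_i, compute m(α_i) mod 7:
  α_1 = 4: Horner steps 5 → 5 → 0, so m(4) = 0.
  α_2 = 3: Horner steps 5 → 0 → 1, so m(3) = 1.
  α_3 = 1: Horner steps 5 → 4 → 5, so m(1) = 5.
  α_4 = 5: Horner steps 5 → 3 → 2, so m(5) = 2.
  α_5 = 6: Horner steps 5 → 1 → 0, so m(6) = 0.
  α_6 = 2: Horner steps 5 → 2 → 5, so m(2) = 5.
Codeword c = [0, 1, 5, 2, 0, 5] ∈ F_7^6.


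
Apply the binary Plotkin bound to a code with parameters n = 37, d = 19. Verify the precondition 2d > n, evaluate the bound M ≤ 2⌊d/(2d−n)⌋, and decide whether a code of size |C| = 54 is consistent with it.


Plotkin bound M ≤ 38; given |C| = 54 > bound (violated).

Check applicability: 2d = 38, n = 37.
2d − n = 1 > 0, so Plotkin applies.
Compute d/(2d−n) = 19/1 ≈ 19.0000.
⌊d/(2d−n)⌋ = 19.
Plotkin bound: M ≤ 2·19 = 38.
Given |C| = 54, check: VIOLATED.
This |C| is above the Plotkin bound, so no binary code with n = 37, d = 19 and 54 codewords exists.


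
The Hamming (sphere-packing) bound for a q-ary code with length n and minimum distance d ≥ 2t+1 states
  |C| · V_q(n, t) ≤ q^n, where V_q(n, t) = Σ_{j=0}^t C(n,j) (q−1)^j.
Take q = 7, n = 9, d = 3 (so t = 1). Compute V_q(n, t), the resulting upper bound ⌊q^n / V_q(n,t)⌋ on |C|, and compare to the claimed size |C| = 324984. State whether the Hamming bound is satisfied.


V_q(n, t) = 55, q^n = 40353607, Hamming bound = 733701, |C| = 324984 ≤ bound (satisfied).

Step 1: Compute V_q(n, t) = Σ_{j=0}^1 C(n, j) (q−1)^j.
  j = 0: C(9,0)·(6)^0 = 1·1 = 1.
  j = 1: C(9,1)·(6)^1 = 9·6 = 54.
  V_q(n, t) = 1 + 54 = 55.
Step 2: q^n = 7^9 = 40353607.
Step 3: Hamming bound ⌊q^n / V_q(n,t)⌋ = ⌊40353607/55⌋ = 733701.
Step 4: Compare |C| = 324984 to 733701: satisfied.
The claimed |C| lies below the Hamming bound.


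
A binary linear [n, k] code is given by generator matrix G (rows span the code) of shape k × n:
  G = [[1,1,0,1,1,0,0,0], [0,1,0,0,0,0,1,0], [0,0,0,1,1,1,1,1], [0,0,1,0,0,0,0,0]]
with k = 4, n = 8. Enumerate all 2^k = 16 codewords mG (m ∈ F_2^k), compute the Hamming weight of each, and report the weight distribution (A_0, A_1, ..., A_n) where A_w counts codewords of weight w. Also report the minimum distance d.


Weight distribution: A_0 = 1, A_1 = 1, A_2 = 1, A_3 = 2, A_4 = 3, A_5 = 5, A_6 = 3. Minimum distance d = 1.

Enumerate all 2^4 = 16 messages m ∈ F_2^4.
For each, compute codeword c = mG in F_2^8, then tally its weight.
  m = 0000 → c = 00000000, weight = 0.
  m = 1000 → c = 11011000, weight = 4.
  m = 0100 → c = 01000010, weight = 2.
  m = 1100 → c = 10011010, weight = 4.
  m = 0010 → c = 00011111, weight = 5.
  m = 1010 → c = 11000111, weight = 5.
  m = 0110 → c = 01011101, weight = 5.
  m = 1110 → c = 10000101, weight = 3.
  m = 0001 → c = 00100000, weight = 1.
  m = 1001 → c = 11111000, weight = 5.
  m = 0101 → c = 01100010, weight = 3.
  m = 1101 → c = 10111010, weight = 5.
  m = 0011 → c = 00111111, weight = 6.
  m = 1011 → c = 11100111, weight = 6.
  m = 0111 → c = 01111101, weight = 6.
  m = 1111 → c = 10100101, weight = 4.
Tally weights:
  weight 0: 1 codewords.
  weight 1: 1 codewords.
  weight 2: 1 codewords.
  weight 3: 2 codewords.
  weight 4: 3 codewords.
  weight 5: 5 codewords.
  weight 6: 3 codewords.
Minimum distance d = smallest w > 0 with A_w > 0 = 1.
Sanity: Σ A_w = 16 = 2^4 = 16 ✓.


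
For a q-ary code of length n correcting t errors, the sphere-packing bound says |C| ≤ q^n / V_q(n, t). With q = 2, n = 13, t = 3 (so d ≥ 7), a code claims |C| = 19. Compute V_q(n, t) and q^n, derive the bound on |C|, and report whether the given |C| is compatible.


V_q(n, t) = 378, q^n = 8192, Hamming bound = 21, |C| = 19 ≤ bound (satisfied).

Step 1: Compute V_q(n, t) = Σ_{j=0}^3 C(n, j) (q−1)^j.
  j = 0: C(13,0)·(1)^0 = 1·1 = 1.
  j = 1: C(13,1)·(1)^1 = 13·1 = 13.
  j = 2: C(13,2)·(1)^2 = 78·1 = 78.
  j = 3: C(13,3)·(1)^3 = 286·1 = 286.
  V_q(n, t) = 1 + 13 + 78 + 286 = 378.
Step 2: q^n = 2^13 = 8192.
Step 3: Hamming bound ⌊q^n / V_q(n,t)⌋ = ⌊8192/378⌋ = 21.
Step 4: Compare |C| = 19 to 21: satisfied.
The claimed |C| lies below the Hamming bound.


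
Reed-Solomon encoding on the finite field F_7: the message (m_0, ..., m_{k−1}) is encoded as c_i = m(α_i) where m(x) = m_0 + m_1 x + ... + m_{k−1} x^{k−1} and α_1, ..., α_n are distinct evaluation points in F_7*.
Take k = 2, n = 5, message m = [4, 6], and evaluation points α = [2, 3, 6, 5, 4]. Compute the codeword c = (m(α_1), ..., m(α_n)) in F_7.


c = [2, 1, 5, 6, 0]

Message polynomial: m(x) = 4 + 6·x (mod 7).
For each evaluation point α_i, compute m(α_i) mod 7:
  α_1 = 2: Horner steps 6 → 2, so m(2) = 2.
  α_2 = 3: Horner steps 6 → 1, so m(3) = 1.
  α_3 = 6: Horner steps 6 → 5, so m(6) = 5.
  α_4 = 5: Horner steps 6 → 6, so m(5) = 6.
  α_5 = 4: Horner steps 6 → 0, so m(4) = 0.
Codeword c = [2, 1, 5, 6, 0] ∈ F_7^5.


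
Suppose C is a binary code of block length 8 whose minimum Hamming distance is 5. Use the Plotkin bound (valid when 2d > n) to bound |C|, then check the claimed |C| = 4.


Plotkin bound M ≤ 4; given |C| = 4 ≤ bound (satisfied).

Check applicability: 2d = 10, n = 8.
2d − n = 2 > 0, so Plotkin applies.
Compute d/(2d−n) = 5/2 ≈ 2.5000.
⌊d/(2d−n)⌋ = 2.
Plotkin bound: M ≤ 2·2 = 4.
Given |C| = 4, check: satisfied.
This |C| is at the Plotkin bound.


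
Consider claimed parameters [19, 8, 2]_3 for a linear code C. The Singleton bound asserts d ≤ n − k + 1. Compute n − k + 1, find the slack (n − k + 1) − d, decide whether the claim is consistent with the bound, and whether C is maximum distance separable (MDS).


Singleton RHS = n − k + 1 = 12, slack = 10, bound satisfied, not MDS.

Singleton bound: d ≤ n − k + 1.
Here n = 19, k = 8, so n − k + 1 = 12.
Given d = 2, check d ≤ 12: YES.
Slack = (n − k + 1) − d = 10.
The code is NOT MDS (slack = 10 > 0).
Description: the claimed parameters are [19, 8, 2]_3; such a code would be non-MDS.


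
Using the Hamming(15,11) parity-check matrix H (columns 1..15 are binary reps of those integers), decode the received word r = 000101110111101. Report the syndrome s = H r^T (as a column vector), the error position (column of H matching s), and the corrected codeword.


s = (0, 0, 1, 0)^T, error position = 2, corrected codeword c = 010101110111101

Compute s = H r^T mod 2 one row at a time:
  s_1 = 1 + 0 + 1 + 1 + 1 + 1 + 0 + 1 = 6 ≡ 0 (mod 2).
  s_2 = 1 + 0 + 1 + 1 + 1 + 1 + 0 + 1 = 6 ≡ 0 (mod 2).
  s_3 = 0 + 0 + 1 + 1 + 1 + 1 + 0 + 1 = 5 ≡ 1 (mod 2).
  s_4 = 0 + 0 + 0 + 1 + 0 + 1 + 1 + 1 = 4 ≡ 0 (mod 2).
s = (0, 0, 1, 0)^T — this equals column 2 of H (binary 0010), so error is at position 2.
Correct: flip bit 2 of r = 000101110111101 to get c = 010101110111101.


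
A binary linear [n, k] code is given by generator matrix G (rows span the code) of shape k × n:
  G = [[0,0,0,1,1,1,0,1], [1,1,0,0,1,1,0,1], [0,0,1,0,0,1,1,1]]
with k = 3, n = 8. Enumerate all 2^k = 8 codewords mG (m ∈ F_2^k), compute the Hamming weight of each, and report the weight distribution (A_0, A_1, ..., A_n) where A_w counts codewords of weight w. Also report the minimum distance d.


Weight distribution: A_0 = 1, A_3 = 1, A_4 = 3, A_5 = 2, A_7 = 1. Minimum distance d = 3.

Enumerate all 2^3 = 8 messages m ∈ F_2^3.
For each, compute codeword c = mG in F_2^8, then tally its weight.
  m = 000 → c = 00000000, weight = 0.
  m = 100 → c = 00011101, weight = 4.
  m = 010 → c = 11001101, weight = 5.
  m = 110 → c = 11010000, weight = 3.
  m = 001 → c = 00100111, weight = 4.
  m = 101 → c = 00111010, weight = 4.
  m = 011 → c = 11101010, weight = 5.
  m = 111 → c = 11110111, weight = 7.
Tally weights:
  weight 0: 1 codewords.
  weight 3: 1 codewords.
  weight 4: 3 codewords.
  weight 5: 2 codewords.
  weight 7: 1 codewords.
Minimum distance d = smallest w > 0 with A_w > 0 = 3.
Sanity: Σ A_w = 8 = 2^3 = 8 ✓.


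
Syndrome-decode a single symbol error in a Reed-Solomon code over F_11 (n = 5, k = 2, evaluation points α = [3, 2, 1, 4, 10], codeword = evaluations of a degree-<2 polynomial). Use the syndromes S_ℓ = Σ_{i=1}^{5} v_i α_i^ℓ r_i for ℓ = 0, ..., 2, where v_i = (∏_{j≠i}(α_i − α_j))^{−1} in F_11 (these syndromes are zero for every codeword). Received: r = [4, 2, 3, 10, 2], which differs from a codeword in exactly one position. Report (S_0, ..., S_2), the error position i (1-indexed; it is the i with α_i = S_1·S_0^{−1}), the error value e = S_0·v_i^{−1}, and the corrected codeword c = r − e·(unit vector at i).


S = (8, 5, 10), error at position 2, error magnitude e = 4, c = [4, 9, 3, 10, 2].

Step 1: column multipliers v_i = (∏_{j≠i}(α_i − α_j))^{−1} mod 11.
  i = 1 (α = 3): (3−2)(3−1)(3−4)(3−10) = 1·2·(−1)·(−7) = 14 ≡ 3, so v_1 = 3^{−1} = 4 (mod 11).
  i = 2 (α = 2): (2−3)(2−1)(2−4)(2−10) = (−1)·1·(−2)·(−8) = −16 ≡ 6, so v_2 = 6^{−1} = 2 (mod 11).
  i = 3 (α = 1): (1−3)(1−2)(1−4)(1−10) = (−2)·(−1)·(−3)·(−9) = 54 ≡ 10, so v_3 = 10^{−1} = 10 (mod 11).
  i = 4 (α = 4): (4−3)(4−2)(4−1)(4−10) = 1·2·3·(−6) = −36 ≡ 8, so v_4 = 8^{−1} = 7 (mod 11).
  i = 5 (α = 10): (10−3)(10−2)(10−1)(10−4) = 7·8·9·6 = 3024 ≡ 10, so v_5 = 10^{−1} = 10 (mod 11).
  v = [4, 2, 10, 7, 10].
Step 2: syndromes of r = [4, 2, 3, 10, 2] (all sums mod 11).
  S_0 = Σ v_i r_i = 4·4 + 2·2 + 10·3 + 7·10 + 10·2 = 140 ≡ 8.
  S_1 = Σ v_i α_i r_i = 4·3·4 + 2·2·2 + 10·1·3 + 7·4·10 + 10·10·2 = 566 ≡ 5.
  α_i^2 mod 11 = [9, 4, 1, 5, 1].
  S_2 = Σ v_i α_i^2 r_i = 4·9·4 + 2·4·2 + 10·1·3 + 7·5·10 + 10·1·2 = 560 ≡ 10.
  S = (8, 5, 10) ≠ 0, so r is not a codeword (an error is present).
Step 3: locate the error. For a single error e at position i, S_ℓ = v_i·e·α_i^ℓ, so α_err = S_1/S_0.
  S_0^{−1} = 8^{−1} = 7 (mod 11), so α_err = 5·7 = 35 ≡ 2 = α_2. Error position i = 2.
  Consistency check: S_2/S_1 = 10·9 = 90 ≡ 2 = α_err ✓ (single-error assumption holds).
Step 4: error magnitude e = S_0/v_2 = S_0·∏_{j≠2}(α_2 − α_j) = 8·6 = 48 ≡ 4 (mod 11).
Step 5: correct position 2: c_2 = r_2 − e = 2 − 4 ≡ 9 (mod 11). Hence c = [4, 9, 3, 10, 2].
  Check: interpolating c through the α_i gives m(x) = 8 + 6·x (degree < 2) with m(α_i) = c_i for every i, so c is indeed a codeword.


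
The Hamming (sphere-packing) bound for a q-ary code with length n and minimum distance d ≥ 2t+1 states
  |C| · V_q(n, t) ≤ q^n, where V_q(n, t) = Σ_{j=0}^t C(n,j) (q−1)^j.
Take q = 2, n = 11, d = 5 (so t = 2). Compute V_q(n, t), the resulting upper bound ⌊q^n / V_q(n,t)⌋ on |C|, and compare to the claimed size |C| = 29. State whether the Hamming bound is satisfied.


V_q(n, t) = 67, q^n = 2048, Hamming bound = 30, |C| = 29 ≤ bound (satisfied).

Step 1: Compute V_q(n, t) = Σ_{j=0}^2 C(n, j) (q−1)^j.
  j = 0: C(11,0)·(1)^0 = 1·1 = 1.
  j = 1: C(11,1)·(1)^1 = 11·1 = 11.
  j = 2: C(11,2)·(1)^2 = 55·1 = 55.
  V_q(n, t) = 1 + 11 + 55 = 67.
Step 2: q^n = 2^11 = 2048.
Step 3: Hamming bound ⌊q^n / V_q(n,t)⌋ = ⌊2048/67⌋ = 30.
Step 4: Compare |C| = 29 to 30: satisfied.
The claimed |C| lies below the Hamming bound.


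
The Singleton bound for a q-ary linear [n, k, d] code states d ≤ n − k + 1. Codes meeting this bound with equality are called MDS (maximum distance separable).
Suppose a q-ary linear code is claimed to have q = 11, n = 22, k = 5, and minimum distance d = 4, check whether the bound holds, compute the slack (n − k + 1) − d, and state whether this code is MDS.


Singleton RHS = n − k + 1 = 18, slack = 14, bound satisfied, not MDS.

Singleton bound: d ≤ n − k + 1.
Here n = 22, k = 5, so n − k + 1 = 18.
Given d = 4, check d ≤ 18: YES.
Slack = (n − k + 1) − d = 14.
The code is NOT MDS (slack = 14 > 0).
Description: the claimed parameters are [22, 5, 4]_11; such a code would be non-MDS.


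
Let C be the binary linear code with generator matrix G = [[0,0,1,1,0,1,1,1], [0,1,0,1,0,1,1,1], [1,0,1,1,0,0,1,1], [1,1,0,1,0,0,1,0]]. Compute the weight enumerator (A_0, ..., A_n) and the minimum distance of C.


Weight distribution: A_0 = 1, A_1 = 1, A_2 = 2, A_3 = 2, A_4 = 5, A_5 = 5. Minimum distance d = 1.

Enumerate all 2^4 = 16 messages m ∈ F_2^4.
For each, compute codeword c = mG in F_2^8, then tally its weight.
  m = 0000 → c = 00000000, weight = 0.
  m = 1000 → c = 00110111, weight = 5.
  m = 0100 → c = 01010111, weight = 5.
  m = 1100 → c = 01100000, weight = 2.
  m = 0010 → c = 10110011, weight = 5.
  m = 1010 → c = 10000100, weight = 2.
  m = 0110 → c = 11100100, weight = 4.
  m = 1110 → c = 11010011, weight = 5.
  m = 0001 → c = 11010010, weight = 4.
  m = 1001 → c = 11100101, weight = 5.
  m = 0101 → c = 10000101, weight = 3.
  m = 1101 → c = 10110010, weight = 4.
  m = 0011 → c = 01100001, weight = 3.
  m = 1011 → c = 01010110, weight = 4.
  m = 0111 → c = 00110110, weight = 4.
  m = 1111 → c = 00000001, weight = 1.
Tally weights:
  weight 0: 1 codewords.
  weight 1: 1 codewords.
  weight 2: 2 codewords.
  weight 3: 2 codewords.
  weight 4: 5 codewords.
  weight 5: 5 codewords.
Minimum distance d = smallest w > 0 with A_w > 0 = 1.
Sanity: Σ A_w = 16 = 2^4 = 16 ✓.
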